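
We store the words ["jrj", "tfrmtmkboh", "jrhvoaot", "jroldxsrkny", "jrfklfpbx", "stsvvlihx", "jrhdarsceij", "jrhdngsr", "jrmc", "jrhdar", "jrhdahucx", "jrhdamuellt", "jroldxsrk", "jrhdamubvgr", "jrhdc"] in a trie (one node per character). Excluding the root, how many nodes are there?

73

Trace insertions, counting only characters that open a new branch:
  "jrj" → 3 new (j, r, j)
  "tfrmtmkboh" → 10 new (t, f, r, m, t, m, k, b, o, h)
  "jrhvoaot" → prefix "jr" already present; 6 new (h, v, o, a, o, t)
  "jroldxsrkny" → prefix "jr" already present; 9 new (o, l, d, x, s, r, k, n, y)
  "jrfklfpbx" → prefix "jr" already present; 7 new (f, k, l, f, p, b, x)
  "stsvvlihx" → 9 new (s, t, s, v, v, l, i, h, x)
  "jrhdarsceij" → prefix "jrh" already present; 8 new (d, a, r, s, c, e, i, j)
  "jrhdngsr" → prefix "jrhd" already present; 4 new (n, g, s, r)
  "jrmc" → prefix "jr" already present; 2 new (m, c)
  "jrhdar" → prefix "jrhdar" already present; 0 new (none)
  "jrhdahucx" → prefix "jrhda" already present; 4 new (h, u, c, x)
  "jrhdamuellt" → prefix "jrhda" already present; 6 new (m, u, e, l, l, t)
  "jroldxsrk" → prefix "jroldxsrk" already present; 0 new (none)
  "jrhdamubvgr" → prefix "jrhdamu" already present; 4 new (b, v, g, r)
  "jrhdc" → prefix "jrhd" already present; 1 new (c)
Total nodes = 3 + 10 + 6 + 9 + 7 + 9 + 8 + 4 + 2 + 0 + 4 + 6 + 0 + 4 + 1 = 73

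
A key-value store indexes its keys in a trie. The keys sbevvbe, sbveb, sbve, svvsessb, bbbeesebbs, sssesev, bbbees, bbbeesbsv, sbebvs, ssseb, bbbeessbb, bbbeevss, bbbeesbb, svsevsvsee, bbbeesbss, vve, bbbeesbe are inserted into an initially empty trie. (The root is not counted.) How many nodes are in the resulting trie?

60

Count nodes per top-level branch (shared prefixes stored once):
  'b'-branch (bbbees, bbbeesbb, bbbeesbe, bbbeesbss, bbbeesbsv, bbbeesebbs, bbbeessbb, bbbeevss): 22 nodes
  's'-branch (sbebvs, sbevvbe, sbve, sbveb, ssseb, sssesev, svsevsvsee, svvsessb): 35 nodes
  'v'-branch (vve): 3 nodes
Sum: 60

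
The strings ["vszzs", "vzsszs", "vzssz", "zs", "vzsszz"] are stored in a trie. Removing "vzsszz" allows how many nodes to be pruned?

1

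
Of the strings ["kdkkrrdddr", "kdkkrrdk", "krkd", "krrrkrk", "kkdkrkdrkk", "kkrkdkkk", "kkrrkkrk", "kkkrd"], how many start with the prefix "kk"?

Walk to "kk"; the words in its subtree are exactly those with that prefix.
Matches: "kkdkrkdrkk", "kkkrd", "kkrkdkkk", "kkrrkkrk"
Count: 4

4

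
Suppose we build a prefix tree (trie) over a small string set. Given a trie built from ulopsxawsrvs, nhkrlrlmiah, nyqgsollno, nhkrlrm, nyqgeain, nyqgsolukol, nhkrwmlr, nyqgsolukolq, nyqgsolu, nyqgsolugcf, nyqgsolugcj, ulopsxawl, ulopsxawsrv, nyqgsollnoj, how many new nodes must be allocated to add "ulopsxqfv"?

3

"ulopsx" is already a path in the trie; the remaining "qfv" must be added.
So 9 − 6 = 3 new nodes.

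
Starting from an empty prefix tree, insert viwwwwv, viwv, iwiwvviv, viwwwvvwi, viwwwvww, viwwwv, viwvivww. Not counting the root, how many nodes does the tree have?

26

Trie structure (* marks end of a word):
(root)
├─ i
│  └─ w
│     └─ i
│        └─ w
│           └─ v
│              └─ v
│                 └─ i
│                    └─ v *
└─ v
   └─ i
      └─ w
         ├─ v *
         │  └─ i
         │     └─ v
         │        └─ w
         │           └─ w *
         └─ w
            └─ w
               ├─ v *
               │  ├─ v
               │  │  └─ w
               │  │     └─ i *
               │  └─ w
               │     └─ w *
               └─ w
                  └─ v *
Counting every labelled node above: 26.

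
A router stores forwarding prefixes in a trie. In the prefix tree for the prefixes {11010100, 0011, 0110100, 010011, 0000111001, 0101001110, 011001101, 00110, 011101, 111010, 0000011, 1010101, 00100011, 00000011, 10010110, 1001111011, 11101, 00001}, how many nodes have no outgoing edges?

Leaves are exactly the stored words that no other stored word extends.
Those words: "00000011", "0000011", "0000111001", "00100011", "00110", "010011", "0101001110", "011001101", "0110100", "011101", "10010110", "1001111011", "1010101", "11010100", "111010"
Leaf count: 15

15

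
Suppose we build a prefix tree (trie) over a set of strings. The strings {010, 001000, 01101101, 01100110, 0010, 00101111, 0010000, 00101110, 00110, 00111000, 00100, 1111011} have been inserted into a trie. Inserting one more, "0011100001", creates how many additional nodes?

2

The longest prefix of "0011100001" already in the trie is "00111000" (length 8).
New nodes needed: |"0011100001"| − 8 = 10 − 8 = 2.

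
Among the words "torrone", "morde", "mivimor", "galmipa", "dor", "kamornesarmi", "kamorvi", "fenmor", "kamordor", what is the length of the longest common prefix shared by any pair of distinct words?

5

Look for the deepest trie node that still has at least two words in its subtree.
e.g. "kamordor" and "kamornesarmi" share the prefix "kamor" of length 5; no pair shares a longer one.
Longest shared-prefix length: 5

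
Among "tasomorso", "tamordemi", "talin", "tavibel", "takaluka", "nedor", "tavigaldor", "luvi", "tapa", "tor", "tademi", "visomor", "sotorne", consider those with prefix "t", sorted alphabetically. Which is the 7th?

tavibel

Words with prefix "t", in lexicographic order: "tademi", "takaluka", "talin", "tamordemi", "tapa", "tasomorso", "tavibel", "tavigaldor", "tor"
The 7th is tavibel.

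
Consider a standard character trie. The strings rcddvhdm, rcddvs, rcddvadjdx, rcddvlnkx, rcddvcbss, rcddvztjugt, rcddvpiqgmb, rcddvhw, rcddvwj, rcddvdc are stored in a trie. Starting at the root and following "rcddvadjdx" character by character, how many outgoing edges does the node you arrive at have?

0

The children of the "rcddvadjdx" node are the distinct next characters among strings starting with "rcddvadjdx".
No stored string extends past "rcddvadjdx".
That node has 0 child edges.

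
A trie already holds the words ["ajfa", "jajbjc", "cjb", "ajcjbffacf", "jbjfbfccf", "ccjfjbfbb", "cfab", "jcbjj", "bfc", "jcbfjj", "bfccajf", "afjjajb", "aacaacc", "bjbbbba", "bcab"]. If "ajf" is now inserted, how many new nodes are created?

0

Every character of "ajf" already lies on an existing path (it is a prefix of some stored word).
No new nodes are needed: 0.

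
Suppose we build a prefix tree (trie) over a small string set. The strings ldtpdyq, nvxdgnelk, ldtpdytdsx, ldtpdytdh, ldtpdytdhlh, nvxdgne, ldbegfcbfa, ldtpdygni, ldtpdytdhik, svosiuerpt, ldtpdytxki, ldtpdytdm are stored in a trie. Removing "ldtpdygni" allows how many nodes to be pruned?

After clearing the end-marker at "ldtpdygni", prune upward until reaching a node still needed by another word.
The suffix "gni" (3 nodes) is used only by "ldtpdygni"; the node for "ldtpdy" still has the child "q", so pruning stops there.
Nodes removed: 3

3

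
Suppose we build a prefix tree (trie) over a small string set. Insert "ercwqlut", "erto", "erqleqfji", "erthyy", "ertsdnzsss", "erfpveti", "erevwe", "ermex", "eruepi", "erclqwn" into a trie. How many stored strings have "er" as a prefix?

10

Walk to "er"; the words in its subtree are exactly those with that prefix.
Words under "er": erclqwn, ercwqlut, erevwe, erfpveti, ermex, erqleqfji, erthyy, erto, ertsdnzsss, eruepi
Count: 10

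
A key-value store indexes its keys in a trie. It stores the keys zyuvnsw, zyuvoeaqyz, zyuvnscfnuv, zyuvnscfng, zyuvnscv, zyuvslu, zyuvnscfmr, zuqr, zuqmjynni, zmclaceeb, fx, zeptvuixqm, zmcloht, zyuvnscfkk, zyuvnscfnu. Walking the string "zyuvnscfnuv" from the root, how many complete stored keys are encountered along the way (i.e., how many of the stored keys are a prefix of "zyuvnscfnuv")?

Traverse "zyuvnscfnuv" character by character; count nodes along the way that are marked as word ends.
Prefixes of the query that are stored words: "zyuvnscfnu", "zyuvnscfnuv"
Count: 2

2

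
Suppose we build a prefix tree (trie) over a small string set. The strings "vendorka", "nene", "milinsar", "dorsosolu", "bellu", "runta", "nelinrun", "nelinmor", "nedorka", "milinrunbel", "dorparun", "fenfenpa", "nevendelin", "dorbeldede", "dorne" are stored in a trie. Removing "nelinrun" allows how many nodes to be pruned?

After clearing the end-marker at "nelinrun", prune upward until reaching a node still needed by another word.
The suffix "run" (3 nodes) is used only by "nelinrun"; the node for "nelin" still has the child "m", so pruning stops there.
Nodes removed: 3

3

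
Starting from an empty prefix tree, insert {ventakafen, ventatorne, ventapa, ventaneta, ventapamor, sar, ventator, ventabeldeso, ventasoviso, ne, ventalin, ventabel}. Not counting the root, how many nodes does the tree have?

45

For each word, the new-node count is its length minus the longest prefix already in the trie:
  "ventakafen" → 10 new (v, e, n, t, a, k, a, f, e, n)
  "ventatorne" → prefix "venta" already present; 5 new (t, o, r, n, e)
  "ventapa" → prefix "venta" already present; 2 new (p, a)
  "ventaneta" → prefix "venta" already present; 4 new (n, e, t, a)
  "ventapamor" → prefix "ventapa" already present; 3 new (m, o, r)
  "sar" → 3 new (s, a, r)
  "ventator" → prefix "ventator" already present; 0 new (none)
  "ventabeldeso" → prefix "venta" already present; 7 new (b, e, l, d, e, s, o)
  "ventasoviso" → prefix "venta" already present; 6 new (s, o, v, i, s, o)
  "ne" → 2 new (n, e)
  "ventalin" → prefix "venta" already present; 3 new (l, i, n)
  "ventabel" → prefix "ventabel" already present; 0 new (none)
Total nodes = 10 + 5 + 2 + 4 + 3 + 3 + 0 + 7 + 6 + 2 + 3 + 0 = 45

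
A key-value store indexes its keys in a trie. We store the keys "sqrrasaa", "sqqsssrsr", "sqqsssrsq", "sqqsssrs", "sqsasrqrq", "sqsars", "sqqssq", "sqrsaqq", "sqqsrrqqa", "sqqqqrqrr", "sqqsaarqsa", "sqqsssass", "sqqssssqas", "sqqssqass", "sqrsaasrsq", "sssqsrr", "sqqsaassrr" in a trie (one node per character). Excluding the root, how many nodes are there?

Count nodes per top-level branch (shared prefixes stored once):
  's'-branch (sqqqqrqrr, sqqsaarqsa, sqqsaassrr, sqqsrrqqa, sqqssq, sqqssqass, sqqsssass, sqqsssrs, sqqsssrsq, sqqsssrsr, sqqssssqas, sqrrasaa, sqrsaasrsq, sqrsaqq, sqsars, sqsasrqrq, sssqsrr): 72 nodes
Sum: 72

72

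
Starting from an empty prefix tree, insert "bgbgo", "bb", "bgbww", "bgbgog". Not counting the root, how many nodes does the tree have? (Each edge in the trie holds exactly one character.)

9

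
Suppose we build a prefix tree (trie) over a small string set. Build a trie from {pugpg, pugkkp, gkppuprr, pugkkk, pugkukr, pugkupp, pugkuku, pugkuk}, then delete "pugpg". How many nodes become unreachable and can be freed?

2

Walk "pugpg" from the leaf back toward the root, removing each node that no remaining word uses.
The suffix "pg" (2 nodes) is used only by "pugpg"; the node for "pug" still has the child "k", so pruning stops there.
Nodes removed: 2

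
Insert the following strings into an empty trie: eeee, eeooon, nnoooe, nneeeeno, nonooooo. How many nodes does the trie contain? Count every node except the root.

27

Count nodes per top-level branch (shared prefixes stored once):
  'e'-branch (eeee, eeooon): 8 nodes
  'n'-branch (nneeeeno, nnoooe, nonooooo): 19 nodes
Sum: 27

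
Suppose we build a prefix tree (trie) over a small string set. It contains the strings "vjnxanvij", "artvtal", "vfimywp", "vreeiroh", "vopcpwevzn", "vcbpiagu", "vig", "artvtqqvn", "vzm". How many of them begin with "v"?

Walk to "v"; the words in its subtree are exactly those with that prefix.
Matches: "vcbpiagu", "vfimywp", "vig", "vjnxanvij", "vopcpwevzn", "vreeiroh", "vzm"
Count: 7

7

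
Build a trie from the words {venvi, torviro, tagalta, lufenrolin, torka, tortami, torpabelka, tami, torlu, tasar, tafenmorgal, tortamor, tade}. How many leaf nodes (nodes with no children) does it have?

Leaves are exactly the stored words that no other stored word extends.
Those words: "lufenrolin", "tade", "tafenmorgal", "tagalta", "tami", "tasar", "torka", "torlu", "torpabelka", "tortami", "tortamor", "torviro", "venvi"
Leaf count: 13

13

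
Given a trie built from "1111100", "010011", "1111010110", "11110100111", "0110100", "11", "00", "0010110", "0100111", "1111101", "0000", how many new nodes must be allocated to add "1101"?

Walking "1101" from the root, the first 2 characters ("11") follow existing edges; "0" is the first miss.
New nodes needed: |"1101"| − 2 = 4 − 2 = 2.

2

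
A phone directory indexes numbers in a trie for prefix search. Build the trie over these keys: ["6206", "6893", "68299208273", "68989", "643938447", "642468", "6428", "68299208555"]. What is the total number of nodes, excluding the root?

34

For each word, the new-node count is its length minus the longest prefix already in the trie:
  "6206" → 4 new (6, 2, 0, 6)
  "6893" → prefix "6" already present; 3 new (8, 9, 3)
  "68299208273" → prefix "68" already present; 9 new (2, 9, 9, 2, 0, 8, 2, 7, 3)
  "68989" → prefix "689" already present; 2 new (8, 9)
  "643938447" → prefix "6" already present; 8 new (4, 3, 9, 3, 8, 4, 4, 7)
  "642468" → prefix "64" already present; 4 new (2, 4, 6, 8)
  "6428" → prefix "642" already present; 1 new (8)
  "68299208555" → prefix "68299208" already present; 3 new (5, 5, 5)
Total nodes = 4 + 3 + 9 + 2 + 8 + 4 + 1 + 3 = 34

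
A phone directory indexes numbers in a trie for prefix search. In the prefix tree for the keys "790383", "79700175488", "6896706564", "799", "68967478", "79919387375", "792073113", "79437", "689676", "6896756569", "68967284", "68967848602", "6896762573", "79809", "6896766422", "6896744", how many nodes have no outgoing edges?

14

A leaf is a node with no children — equivalently, the end of a word that is not a proper prefix of any other stored word.
Those words: "6896706564", "68967284", "6896744", "68967478", "6896756569", "6896762573", "6896766422", "68967848602", "790383", "792073113", "79437", "79700175488", "79809", "79919387375"
Leaf count: 14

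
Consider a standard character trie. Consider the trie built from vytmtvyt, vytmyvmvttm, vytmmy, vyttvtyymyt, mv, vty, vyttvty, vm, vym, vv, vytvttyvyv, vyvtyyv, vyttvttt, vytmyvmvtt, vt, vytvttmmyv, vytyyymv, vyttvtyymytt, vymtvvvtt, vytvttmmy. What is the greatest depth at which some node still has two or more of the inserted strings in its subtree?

11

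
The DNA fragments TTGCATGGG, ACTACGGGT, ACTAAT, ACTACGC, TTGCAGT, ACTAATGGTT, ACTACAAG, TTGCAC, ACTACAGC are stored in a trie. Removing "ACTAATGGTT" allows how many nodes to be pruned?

Walk "ACTAATGGTT" from the leaf back toward the root, removing each node that no remaining word uses.
The suffix "GGTT" (4 nodes) is used only by "ACTAATGGTT"; "ACTAAT" is itself a stored word, so pruning stops there.
Nodes removed: 4

4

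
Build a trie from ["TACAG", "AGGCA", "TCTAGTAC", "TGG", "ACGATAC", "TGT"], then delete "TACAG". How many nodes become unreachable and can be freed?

4

Walk "TACAG" from the leaf back toward the root, removing each node that no remaining word uses.
The suffix "ACAG" (4 nodes) is used only by "TACAG"; the node for "T" still has the child "C", so pruning stops there.
Nodes removed: 4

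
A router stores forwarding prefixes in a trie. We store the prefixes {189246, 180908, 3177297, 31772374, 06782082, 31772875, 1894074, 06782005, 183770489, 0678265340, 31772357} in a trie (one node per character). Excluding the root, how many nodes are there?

51

Insert word by word; a character creates a node only if that edge doesn't already exist:
  "189246" → 6 new (1, 8, 9, 2, 4, 6)
  "180908" → prefix "18" already present; 4 new (0, 9, 0, 8)
  "3177297" → 7 new (3, 1, 7, 7, 2, 9, 7)
  "31772374" → prefix "31772" already present; 3 new (3, 7, 4)
  "06782082" → 8 new (0, 6, 7, 8, 2, 0, 8, 2)
  "31772875" → prefix "31772" already present; 3 new (8, 7, 5)
  "1894074" → prefix "189" already present; 4 new (4, 0, 7, 4)
  "06782005" → prefix "067820" already present; 2 new (0, 5)
  "183770489" → prefix "18" already present; 7 new (3, 7, 7, 0, 4, 8, 9)
  "0678265340" → prefix "06782" already present; 5 new (6, 5, 3, 4, 0)
  "31772357" → prefix "317723" already present; 2 new (5, 7)
Total nodes = 6 + 4 + 7 + 3 + 8 + 3 + 4 + 2 + 7 + 5 + 2 = 51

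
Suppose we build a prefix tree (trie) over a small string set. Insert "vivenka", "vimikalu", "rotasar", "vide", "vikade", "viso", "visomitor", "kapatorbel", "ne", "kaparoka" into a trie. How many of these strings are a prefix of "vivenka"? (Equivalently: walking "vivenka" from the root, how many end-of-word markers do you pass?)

1

Traverse "vivenka" character by character; count nodes along the way that are marked as word ends.
Prefixes of the query that are stored words: "vivenka"
Count: 1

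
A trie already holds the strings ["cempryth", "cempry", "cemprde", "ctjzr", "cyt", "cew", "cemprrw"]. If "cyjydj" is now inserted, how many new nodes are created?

4

"cy" is already a path in the trie; the remaining "jydj" must be added.
So 6 − 2 = 4 new nodes.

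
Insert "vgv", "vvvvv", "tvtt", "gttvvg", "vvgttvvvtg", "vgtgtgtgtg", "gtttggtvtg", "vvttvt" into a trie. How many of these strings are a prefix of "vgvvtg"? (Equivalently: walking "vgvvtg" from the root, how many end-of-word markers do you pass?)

Check each prefix of "vgvvtg" against the stored set — each match is an end-marker on the path.
Prefixes of the query that are stored words: "vgv"
Count: 1

1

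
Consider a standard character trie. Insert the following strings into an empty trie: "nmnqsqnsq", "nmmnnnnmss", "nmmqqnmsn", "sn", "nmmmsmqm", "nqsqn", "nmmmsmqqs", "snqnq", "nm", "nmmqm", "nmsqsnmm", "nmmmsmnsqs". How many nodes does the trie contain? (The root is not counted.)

Insert word by word; a character creates a node only if that edge doesn't already exist:
  "nmnqsqnsq" → 9 new (n, m, n, q, s, q, n, s, q)
  "nmmnnnnmss" → prefix "nm" already present; 8 new (m, n, n, n, n, m, s, s)
  "nmmqqnmsn" → prefix "nmm" already present; 6 new (q, q, n, m, s, n)
  "sn" → 2 new (s, n)
  "nmmmsmqm" → prefix "nmm" already present; 5 new (m, s, m, q, m)
  "nqsqn" → prefix "n" already present; 4 new (q, s, q, n)
  "nmmmsmqqs" → prefix "nmmmsmq" already present; 2 new (q, s)
  "snqnq" → prefix "sn" already present; 3 new (q, n, q)
  "nm" → prefix "nm" already present; 0 new (none)
  "nmmqm" → prefix "nmmq" already present; 1 new (m)
  "nmsqsnmm" → prefix "nm" already present; 6 new (s, q, s, n, m, m)
  "nmmmsmnsqs" → prefix "nmmmsm" already present; 4 new (n, s, q, s)
Total nodes = 9 + 8 + 6 + 2 + 5 + 4 + 2 + 3 + 0 + 1 + 6 + 4 = 50

50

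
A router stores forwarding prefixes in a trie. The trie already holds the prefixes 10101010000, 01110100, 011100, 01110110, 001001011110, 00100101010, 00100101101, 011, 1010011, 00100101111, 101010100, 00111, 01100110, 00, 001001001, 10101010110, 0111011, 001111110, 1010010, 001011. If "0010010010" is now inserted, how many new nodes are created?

1

"001001001" is already a path in the trie; the remaining "0" must be added.
New nodes needed: |"0010010010"| − 9 = 10 − 9 = 1.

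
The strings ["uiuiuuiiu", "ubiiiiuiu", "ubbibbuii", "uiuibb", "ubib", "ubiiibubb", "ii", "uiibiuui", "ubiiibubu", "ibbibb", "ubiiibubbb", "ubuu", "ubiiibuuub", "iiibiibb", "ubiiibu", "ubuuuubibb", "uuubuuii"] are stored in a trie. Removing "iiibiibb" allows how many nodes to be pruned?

6

After clearing the end-marker at "iiibiibb", prune upward until reaching a node still needed by another word.
The suffix "ibiibb" (6 nodes) is used only by "iiibiibb"; "ii" is itself a stored word, so pruning stops there.
Nodes removed: 6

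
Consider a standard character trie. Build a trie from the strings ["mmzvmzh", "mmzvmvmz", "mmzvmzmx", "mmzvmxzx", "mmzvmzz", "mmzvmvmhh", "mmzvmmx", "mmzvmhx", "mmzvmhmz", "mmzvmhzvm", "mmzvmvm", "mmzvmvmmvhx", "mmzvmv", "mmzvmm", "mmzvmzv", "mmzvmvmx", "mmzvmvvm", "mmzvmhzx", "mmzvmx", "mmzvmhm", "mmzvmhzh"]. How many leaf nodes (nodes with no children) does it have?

16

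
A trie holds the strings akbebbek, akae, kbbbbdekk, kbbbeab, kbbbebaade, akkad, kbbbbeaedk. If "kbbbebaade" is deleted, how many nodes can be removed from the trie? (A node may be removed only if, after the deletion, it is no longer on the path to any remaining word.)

Walk "kbbbebaade" from the leaf back toward the root, removing each node that no remaining word uses.
The suffix "baade" (5 nodes) is used only by "kbbbebaade"; the node for "kbbbe" still has the child "a", so pruning stops there.
Nodes removed: 5

5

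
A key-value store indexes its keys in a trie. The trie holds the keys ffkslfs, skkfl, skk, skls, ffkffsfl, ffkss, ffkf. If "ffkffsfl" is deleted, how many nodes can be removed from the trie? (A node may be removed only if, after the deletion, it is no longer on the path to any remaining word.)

Walk "ffkffsfl" from the leaf back toward the root, removing each node that no remaining word uses.
The suffix "fsfl" (4 nodes) is used only by "ffkffsfl"; "ffkf" is itself a stored word, so pruning stops there.
Nodes removed: 4

4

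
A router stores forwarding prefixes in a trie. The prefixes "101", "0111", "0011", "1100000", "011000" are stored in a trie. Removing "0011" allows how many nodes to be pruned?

3

Walk "0011" from the leaf back toward the root, removing each node that no remaining word uses.
The suffix "011" (3 nodes) is used only by "0011"; the node for "0" still has the child "1", so pruning stops there.
Nodes removed: 3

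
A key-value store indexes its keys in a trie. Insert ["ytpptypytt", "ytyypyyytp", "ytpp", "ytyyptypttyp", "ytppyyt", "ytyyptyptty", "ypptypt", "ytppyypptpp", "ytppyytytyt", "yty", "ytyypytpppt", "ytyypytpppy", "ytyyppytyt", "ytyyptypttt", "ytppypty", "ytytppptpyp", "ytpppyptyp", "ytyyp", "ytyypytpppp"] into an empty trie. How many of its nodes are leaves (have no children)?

14

Leaves are exactly the stored words that no other stored word extends.
Those words: "ypptypt", "ytpppyptyp", "ytpptypytt", "ytppypty", "ytppyypptpp", "ytppyytytyt", "ytytppptpyp", "ytyyppytyt", "ytyyptypttt", "ytyyptypttyp", "ytyypytpppp", "ytyypytpppt", "ytyypytpppy", "ytyypyyytp"
Leaf count: 14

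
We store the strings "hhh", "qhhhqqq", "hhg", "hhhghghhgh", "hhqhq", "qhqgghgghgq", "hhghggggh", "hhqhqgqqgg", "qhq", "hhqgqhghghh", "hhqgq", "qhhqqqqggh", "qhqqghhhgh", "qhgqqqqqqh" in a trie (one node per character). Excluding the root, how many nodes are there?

For each word, the new-node count is its length minus the longest prefix already in the trie:
  "hhh" → 3 new (h, h, h)
  "qhhhqqq" → 7 new (q, h, h, h, q, q, q)
  "hhg" → prefix "hh" already present; 1 new (g)
  "hhhghghhgh" → prefix "hhh" already present; 7 new (g, h, g, h, h, g, h)
  "hhqhq" → prefix "hh" already present; 3 new (q, h, q)
  "qhqgghgghgq" → prefix "qh" already present; 9 new (q, g, g, h, g, g, h, g, q)
  "hhghggggh" → prefix "hhg" already present; 6 new (h, g, g, g, g, h)
  "hhqhqgqqgg" → prefix "hhqhq" already present; 5 new (g, q, q, g, g)
  "qhq" → prefix "qhq" already present; 0 new (none)
  "hhqgqhghghh" → prefix "hhq" already present; 8 new (g, q, h, g, h, g, h, h)
  "hhqgq" → prefix "hhqgq" already present; 0 new (none)
  "qhhqqqqggh" → prefix "qhh" already present; 7 new (q, q, q, q, g, g, h)
  "qhqqghhhgh" → prefix "qhq" already present; 7 new (q, g, h, h, h, g, h)
  "qhgqqqqqqh" → prefix "qh" already present; 8 new (g, q, q, q, q, q, q, h)
Total nodes = 3 + 7 + 1 + 7 + 3 + 9 + 6 + 5 + 0 + 8 + 0 + 7 + 7 + 8 = 71

71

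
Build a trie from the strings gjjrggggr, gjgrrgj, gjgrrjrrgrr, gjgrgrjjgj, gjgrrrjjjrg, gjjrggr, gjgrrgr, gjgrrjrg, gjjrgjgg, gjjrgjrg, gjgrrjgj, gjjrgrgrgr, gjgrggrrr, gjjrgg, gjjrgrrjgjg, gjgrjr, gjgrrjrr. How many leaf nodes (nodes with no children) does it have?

15

A leaf is a node with no children — equivalently, the end of a word that is not a proper prefix of any other stored word.
Those words: "gjgrggrrr", "gjgrgrjjgj", "gjgrjr", "gjgrrgj", "gjgrrgr", "gjgrrjgj", "gjgrrjrg", "gjgrrjrrgrr", "gjgrrrjjjrg", "gjjrggggr", "gjjrggr", "gjjrgjgg", "gjjrgjrg", "gjjrgrgrgr", "gjjrgrrjgjg"
Leaf count: 15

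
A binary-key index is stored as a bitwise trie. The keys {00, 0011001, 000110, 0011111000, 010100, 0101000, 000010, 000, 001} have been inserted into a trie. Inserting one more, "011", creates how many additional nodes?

1

The longest prefix of "011" already in the trie is "01" (length 2).
New nodes needed: |"011"| − 2 = 3 − 2 = 1.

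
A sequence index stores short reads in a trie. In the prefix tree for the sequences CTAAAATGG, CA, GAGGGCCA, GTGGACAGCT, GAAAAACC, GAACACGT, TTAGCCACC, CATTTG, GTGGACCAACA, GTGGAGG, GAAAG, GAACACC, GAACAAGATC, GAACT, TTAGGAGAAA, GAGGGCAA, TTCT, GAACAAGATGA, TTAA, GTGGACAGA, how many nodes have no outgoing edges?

19

A leaf is a node with no children — equivalently, the end of a word that is not a proper prefix of any other stored word.
Those words: "CATTTG", "CTAAAATGG", "GAAAAACC", "GAAAG", "GAACAAGATC", "GAACAAGATGA", "GAACACC", "GAACACGT", "GAACT", "GAGGGCAA", "GAGGGCCA", "GTGGACAGA", "GTGGACAGCT", "GTGGACCAACA", "GTGGAGG", "TTAA", "TTAGCCACC", "TTAGGAGAAA", "TTCT"
Leaf count: 19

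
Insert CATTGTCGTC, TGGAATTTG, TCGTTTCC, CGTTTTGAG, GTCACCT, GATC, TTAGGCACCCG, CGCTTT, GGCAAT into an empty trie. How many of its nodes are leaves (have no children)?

9

Leaves are exactly the stored words that no other stored word extends.
Those words: "CATTGTCGTC", "CGCTTT", "CGTTTTGAG", "GATC", "GGCAAT", "GTCACCT", "TCGTTTCC", "TGGAATTTG", "TTAGGCACCCG"
Leaf count: 9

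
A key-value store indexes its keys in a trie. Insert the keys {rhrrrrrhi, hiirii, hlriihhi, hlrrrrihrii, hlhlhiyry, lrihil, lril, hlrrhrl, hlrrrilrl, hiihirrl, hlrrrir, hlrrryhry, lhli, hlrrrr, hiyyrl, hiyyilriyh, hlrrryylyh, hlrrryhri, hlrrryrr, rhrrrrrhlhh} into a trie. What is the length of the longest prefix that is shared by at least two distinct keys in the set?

8

Look for the deepest trie node that still has at least two words in its subtree.
"hlrrryhri" and "hlrrryhry" agree on "hlrrryhr" (8 characters) before diverging; nothing deeper is shared.
Longest shared-prefix length: 8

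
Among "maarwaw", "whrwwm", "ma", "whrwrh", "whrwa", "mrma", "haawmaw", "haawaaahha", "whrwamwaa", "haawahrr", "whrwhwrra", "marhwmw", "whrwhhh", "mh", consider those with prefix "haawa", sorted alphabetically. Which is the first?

Filter for "haawa…" and sort: "haawaaahha", "haawahrr"
The 1st is haawaaahha.

haawaaahha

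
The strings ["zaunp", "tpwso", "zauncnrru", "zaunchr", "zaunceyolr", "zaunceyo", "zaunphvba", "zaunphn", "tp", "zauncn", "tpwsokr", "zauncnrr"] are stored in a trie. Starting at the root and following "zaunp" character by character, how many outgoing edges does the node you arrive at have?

The children of the "zaunp" node are the distinct next characters among strings starting with "zaunp".
Characters that immediately follow "zaunp" among the stored strings: {h}.
That node has 1 child edge.

1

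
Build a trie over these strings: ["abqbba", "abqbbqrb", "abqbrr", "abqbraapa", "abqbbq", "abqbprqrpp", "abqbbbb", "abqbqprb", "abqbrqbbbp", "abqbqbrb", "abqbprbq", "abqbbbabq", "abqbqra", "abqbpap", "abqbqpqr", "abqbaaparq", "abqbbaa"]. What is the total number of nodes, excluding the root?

Insert word by word; a character creates a node only if that edge doesn't already exist:
  "abqbba" → 6 new (a, b, q, b, b, a)
  "abqbbqrb" → prefix "abqbb" already present; 3 new (q, r, b)
  "abqbrr" → prefix "abqb" already present; 2 new (r, r)
  "abqbraapa" → prefix "abqbr" already present; 4 new (a, a, p, a)
  "abqbbq" → prefix "abqbbq" already present; 0 new (none)
  "abqbprqrpp" → prefix "abqb" already present; 6 new (p, r, q, r, p, p)
  "abqbbbb" → prefix "abqbb" already present; 2 new (b, b)
  "abqbqprb" → prefix "abqb" already present; 4 new (q, p, r, b)
  "abqbrqbbbp" → prefix "abqbr" already present; 5 new (q, b, b, b, p)
  "abqbqbrb" → prefix "abqbq" already present; 3 new (b, r, b)
  "abqbprbq" → prefix "abqbpr" already present; 2 new (b, q)
  "abqbbbabq" → prefix "abqbbb" already present; 3 new (a, b, q)
  "abqbqra" → prefix "abqbq" already present; 2 new (r, a)
  "abqbpap" → prefix "abqbp" already present; 2 new (a, p)
  "abqbqpqr" → prefix "abqbqp" already present; 2 new (q, r)
  "abqbaaparq" → prefix "abqb" already present; 6 new (a, a, p, a, r, q)
  "abqbbaa" → prefix "abqbba" already present; 1 new (a)
Total nodes = 6 + 3 + 2 + 4 + 0 + 6 + 2 + 4 + 5 + 3 + 2 + 3 + 2 + 2 + 2 + 6 + 1 = 53

53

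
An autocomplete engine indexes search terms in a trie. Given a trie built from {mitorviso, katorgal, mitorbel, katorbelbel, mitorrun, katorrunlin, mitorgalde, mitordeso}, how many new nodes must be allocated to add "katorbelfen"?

3

Walking "katorbelfen" from the root, the first 8 characters ("katorbel") follow existing edges; "f" is the first miss.
New nodes needed: |"katorbelfen"| − 8 = 11 − 8 = 3.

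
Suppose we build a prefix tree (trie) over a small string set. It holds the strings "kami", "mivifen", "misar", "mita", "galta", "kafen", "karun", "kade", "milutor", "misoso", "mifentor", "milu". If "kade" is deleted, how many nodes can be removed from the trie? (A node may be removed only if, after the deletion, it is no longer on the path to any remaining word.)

2

A node on "kade"'s path can go only if nothing else ends at it or branches off below it.
The suffix "de" (2 nodes) is used only by "kade"; the node for "ka" still has the child "m", so pruning stops there.
Nodes removed: 2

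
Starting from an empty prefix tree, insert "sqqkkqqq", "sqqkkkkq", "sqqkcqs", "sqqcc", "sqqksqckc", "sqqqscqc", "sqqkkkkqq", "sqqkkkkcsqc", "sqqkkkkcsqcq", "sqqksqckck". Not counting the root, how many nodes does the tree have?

33

Trace insertions, counting only characters that open a new branch:
  "sqqkkqqq" → 8 new (s, q, q, k, k, q, q, q)
  "sqqkkkkq" → prefix "sqqkk" already present; 3 new (k, k, q)
  "sqqkcqs" → prefix "sqqk" already present; 3 new (c, q, s)
  "sqqcc" → prefix "sqq" already present; 2 new (c, c)
  "sqqksqckc" → prefix "sqqk" already present; 5 new (s, q, c, k, c)
  "sqqqscqc" → prefix "sqq" already present; 5 new (q, s, c, q, c)
  "sqqkkkkqq" → prefix "sqqkkkkq" already present; 1 new (q)
  "sqqkkkkcsqc" → prefix "sqqkkkk" already present; 4 new (c, s, q, c)
  "sqqkkkkcsqcq" → prefix "sqqkkkkcsqc" already present; 1 new (q)
  "sqqksqckck" → prefix "sqqksqckc" already present; 1 new (k)
Total nodes = 8 + 3 + 3 + 2 + 5 + 5 + 1 + 4 + 1 + 1 = 33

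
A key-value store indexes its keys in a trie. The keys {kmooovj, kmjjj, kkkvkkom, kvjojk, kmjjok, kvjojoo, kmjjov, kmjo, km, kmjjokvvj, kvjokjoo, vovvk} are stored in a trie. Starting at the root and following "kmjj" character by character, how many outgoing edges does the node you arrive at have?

2

Walk "kmjj" from the root, arriving at one node.
Characters that immediately follow "kmjj" among the stored strings: {j, o}.
That node has 2 child edges.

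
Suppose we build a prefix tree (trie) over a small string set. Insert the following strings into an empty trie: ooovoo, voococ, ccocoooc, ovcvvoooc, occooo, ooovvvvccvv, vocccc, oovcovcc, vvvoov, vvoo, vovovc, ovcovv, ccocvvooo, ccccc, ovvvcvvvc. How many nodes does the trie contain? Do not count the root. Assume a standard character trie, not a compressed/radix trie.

Count nodes per top-level branch (shared prefixes stored once):
  'c'-branch (ccccc, ccocoooc, ccocvvooo): 16 nodes
  'o'-branch (occooo, ooovoo, ooovvvvccvv, oovcovcc, ovcovv, ovcvvoooc, ovvvcvvvc): 42 nodes
  'v'-branch (vocccc, voococ, vovovc, vvoo, vvvoov): 21 nodes
Sum: 79

79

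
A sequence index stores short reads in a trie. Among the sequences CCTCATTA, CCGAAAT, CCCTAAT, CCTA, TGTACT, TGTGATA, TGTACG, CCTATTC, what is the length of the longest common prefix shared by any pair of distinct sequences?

5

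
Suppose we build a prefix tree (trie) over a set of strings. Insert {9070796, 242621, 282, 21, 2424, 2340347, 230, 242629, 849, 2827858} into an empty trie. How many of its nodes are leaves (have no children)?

A leaf is a node with no children — equivalently, the end of a word that is not a proper prefix of any other stored word.
Those words: "21", "230", "2340347", "2424", "242621", "242629", "2827858", "849", "9070796"
Leaf count: 9

9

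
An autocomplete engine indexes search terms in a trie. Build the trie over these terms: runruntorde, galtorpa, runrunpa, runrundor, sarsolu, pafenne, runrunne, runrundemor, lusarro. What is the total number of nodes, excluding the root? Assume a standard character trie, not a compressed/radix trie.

For each word, the new-node count is its length minus the longest prefix already in the trie:
  "runruntorde" → 11 new (r, u, n, r, u, n, t, o, r, d, e)
  "galtorpa" → 8 new (g, a, l, t, o, r, p, a)
  "runrunpa" → prefix "runrun" already present; 2 new (p, a)
  "runrundor" → prefix "runrun" already present; 3 new (d, o, r)
  "sarsolu" → 7 new (s, a, r, s, o, l, u)
  "pafenne" → 7 new (p, a, f, e, n, n, e)
  "runrunne" → prefix "runrun" already present; 2 new (n, e)
  "runrundemor" → prefix "runrund" already present; 4 new (e, m, o, r)
  "lusarro" → 7 new (l, u, s, a, r, r, o)
Total nodes = 11 + 8 + 2 + 3 + 7 + 7 + 2 + 4 + 7 = 51

51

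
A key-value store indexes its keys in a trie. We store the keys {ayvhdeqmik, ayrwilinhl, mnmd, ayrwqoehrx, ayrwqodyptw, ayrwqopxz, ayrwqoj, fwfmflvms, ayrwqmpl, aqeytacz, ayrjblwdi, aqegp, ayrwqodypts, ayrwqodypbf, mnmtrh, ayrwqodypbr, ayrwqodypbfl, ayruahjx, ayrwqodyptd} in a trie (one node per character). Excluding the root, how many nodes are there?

Count nodes per top-level branch (shared prefixes stored once):
  'a'-branch (aqegp, aqeytacz, ayrjblwdi, ayruahjx, ayrwilinhl, ayrwqmpl, ayrwqodypbf, ayrwqodypbfl, ayrwqodypbr, ayrwqodyptd, ayrwqodypts, ayrwqodyptw, ayrwqoehrx, ayrwqoj, ayrwqopxz, ayvhdeqmik): 62 nodes
  'f'-branch (fwfmflvms): 9 nodes
  'm'-branch (mnmd, mnmtrh): 7 nodes
Sum: 78

78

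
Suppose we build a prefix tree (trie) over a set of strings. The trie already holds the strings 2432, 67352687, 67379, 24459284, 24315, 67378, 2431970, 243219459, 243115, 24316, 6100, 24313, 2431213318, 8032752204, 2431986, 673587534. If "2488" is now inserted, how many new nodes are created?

2

The longest prefix of "2488" already in the trie is "24" (length 2).
Each of the 2 remaining characters creates one node.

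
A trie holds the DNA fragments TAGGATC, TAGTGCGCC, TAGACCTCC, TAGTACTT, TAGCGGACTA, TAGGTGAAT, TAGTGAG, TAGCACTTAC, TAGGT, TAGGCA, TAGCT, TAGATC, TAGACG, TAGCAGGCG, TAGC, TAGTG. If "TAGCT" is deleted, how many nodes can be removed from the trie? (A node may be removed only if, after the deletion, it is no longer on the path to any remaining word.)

After clearing the end-marker at "TAGCT", prune upward until reaching a node still needed by another word.
The suffix "T" (1 node) is used only by "TAGCT"; the node for "TAGC" still has the child "G", so pruning stops there.
Nodes removed: 1

1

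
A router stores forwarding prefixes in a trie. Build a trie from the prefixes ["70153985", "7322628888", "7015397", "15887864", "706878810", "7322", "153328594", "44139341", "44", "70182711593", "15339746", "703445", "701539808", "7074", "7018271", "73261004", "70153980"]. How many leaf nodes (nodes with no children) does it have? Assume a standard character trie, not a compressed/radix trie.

A leaf is a node with no children — equivalently, the end of a word that is not a proper prefix of any other stored word.
Those words: "153328594", "15339746", "15887864", "44139341", "7015397", "701539808", "70153985", "70182711593", "703445", "706878810", "7074", "7322628888", "73261004"
Leaf count: 13

13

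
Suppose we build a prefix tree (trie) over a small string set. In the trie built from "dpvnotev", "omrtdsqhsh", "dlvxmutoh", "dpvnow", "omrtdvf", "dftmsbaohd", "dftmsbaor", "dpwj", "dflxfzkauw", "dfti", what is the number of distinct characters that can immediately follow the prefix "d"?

3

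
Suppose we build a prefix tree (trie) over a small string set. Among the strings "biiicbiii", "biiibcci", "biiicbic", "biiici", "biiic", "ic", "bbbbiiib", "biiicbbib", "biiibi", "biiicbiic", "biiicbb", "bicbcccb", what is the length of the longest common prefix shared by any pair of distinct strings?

8

Equivalently: take the maximum, over all pairs, of their longest common prefix length.
e.g. "biiicbiic" and "biiicbiii" share the prefix "biiicbii" of length 8; no pair shares a longer one.
Longest shared-prefix length: 8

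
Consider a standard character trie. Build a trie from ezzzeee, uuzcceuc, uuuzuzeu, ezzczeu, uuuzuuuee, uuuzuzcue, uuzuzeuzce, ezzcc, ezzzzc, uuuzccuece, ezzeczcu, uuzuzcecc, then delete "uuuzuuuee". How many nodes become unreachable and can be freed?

4

A node on "uuuzuuuee"'s path can go only if nothing else ends at it or branches off below it.
The suffix "uuee" (4 nodes) is used only by "uuuzuuuee"; the node for "uuuzu" still has the child "z", so pruning stops there.
Nodes removed: 4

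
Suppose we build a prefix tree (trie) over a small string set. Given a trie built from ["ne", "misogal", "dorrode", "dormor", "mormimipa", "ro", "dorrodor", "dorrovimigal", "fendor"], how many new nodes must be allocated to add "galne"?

No existing word starts with "g", so every character of "galne" needs a new node.
5 − 0 = 5 new nodes.

5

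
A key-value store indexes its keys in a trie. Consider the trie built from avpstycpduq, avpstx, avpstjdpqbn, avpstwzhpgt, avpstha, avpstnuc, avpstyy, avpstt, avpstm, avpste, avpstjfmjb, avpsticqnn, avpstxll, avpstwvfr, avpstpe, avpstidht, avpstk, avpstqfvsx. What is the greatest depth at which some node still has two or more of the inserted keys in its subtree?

Equivalently: take the maximum, over all pairs, of their longest common prefix length.
e.g. "avpsticqnn" and "avpstidht" share the prefix "avpsti" of length 6; no pair shares a longer one.
Longest shared-prefix length: 6

6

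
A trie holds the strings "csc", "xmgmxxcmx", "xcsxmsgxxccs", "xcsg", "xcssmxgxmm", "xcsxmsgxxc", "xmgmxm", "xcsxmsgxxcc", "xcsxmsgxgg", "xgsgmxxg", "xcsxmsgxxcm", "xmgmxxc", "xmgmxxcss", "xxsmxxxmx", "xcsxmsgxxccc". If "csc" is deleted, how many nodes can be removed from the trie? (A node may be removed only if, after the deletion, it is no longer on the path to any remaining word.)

3

Walk "csc" from the leaf back toward the root, removing each node that no remaining word uses.
No other word shares any prefix with "csc", so all 3 of its nodes go.
Nodes removed: 3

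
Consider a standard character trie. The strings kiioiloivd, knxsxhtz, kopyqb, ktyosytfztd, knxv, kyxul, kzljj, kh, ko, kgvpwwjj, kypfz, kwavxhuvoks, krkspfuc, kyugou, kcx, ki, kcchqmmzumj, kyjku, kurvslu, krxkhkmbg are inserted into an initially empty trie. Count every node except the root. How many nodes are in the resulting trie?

100

For each word, the new-node count is its length minus the longest prefix already in the trie:
  "kiioiloivd" → 10 new (k, i, i, o, i, l, o, i, v, d)
  "knxsxhtz" → prefix "k" already present; 7 new (n, x, s, x, h, t, z)
  "kopyqb" → prefix "k" already present; 5 new (o, p, y, q, b)
  "ktyosytfztd" → prefix "k" already present; 10 new (t, y, o, s, y, t, f, z, t, d)
  "knxv" → prefix "knx" already present; 1 new (v)
  "kyxul" → prefix "k" already present; 4 new (y, x, u, l)
  "kzljj" → prefix "k" already present; 4 new (z, l, j, j)
  "kh" → prefix "k" already present; 1 new (h)
  "ko" → prefix "ko" already present; 0 new (none)
  "kgvpwwjj" → prefix "k" already present; 7 new (g, v, p, w, w, j, j)
  "kypfz" → prefix "ky" already present; 3 new (p, f, z)
  "kwavxhuvoks" → prefix "k" already present; 10 new (w, a, v, x, h, u, v, o, k, s)
  "krkspfuc" → prefix "k" already present; 7 new (r, k, s, p, f, u, c)
  "kyugou" → prefix "ky" already present; 4 new (u, g, o, u)
  "kcx" → prefix "k" already present; 2 new (c, x)
  "ki" → prefix "ki" already present; 0 new (none)
  "kcchqmmzumj" → prefix "kc" already present; 9 new (c, h, q, m, m, z, u, m, j)
  "kyjku" → prefix "ky" already present; 3 new (j, k, u)
  "kurvslu" → prefix "k" already present; 6 new (u, r, v, s, l, u)
  "krxkhkmbg" → prefix "kr" already present; 7 new (x, k, h, k, m, b, g)
Total nodes = 10 + 7 + 5 + 10 + 1 + 4 + 4 + 1 + 0 + 7 + 3 + 10 + 7 + 4 + 2 + 0 + 9 + 3 + 6 + 7 = 100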